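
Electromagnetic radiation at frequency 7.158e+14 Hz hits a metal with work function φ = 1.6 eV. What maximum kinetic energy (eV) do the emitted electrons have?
1.3603 eV

Using Einstein's photoelectric equation: KE_max = hf - φ

First, calculate the photon energy:
E_photon = hf = (6.626×10⁻³⁴ J·s)(7.158e+14 Hz)
E_photon = 2.9603 eV

Then, the maximum kinetic energy:
KE_max = E_photon - φ = 2.9603 eV - 1.6 eV = 1.3603 eV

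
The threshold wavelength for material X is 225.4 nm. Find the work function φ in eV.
5.50 eV

At the threshold wavelength, photon energy equals work function:
φ = hc/λ₀

Calculating:
φ = (6.626×10⁻³⁴ J·s)(3×10⁸ m/s) / (225.4×10⁻⁹ m)
φ = 5.50 eV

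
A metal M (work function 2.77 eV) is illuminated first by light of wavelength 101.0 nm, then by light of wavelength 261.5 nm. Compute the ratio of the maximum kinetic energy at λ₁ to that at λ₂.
4.8221

Using Einstein's equation: KE_max = hc/λ - φ

For λ₁ = 101.0 nm:
E₁ = hc/λ₁ = 12.2757 eV
KE₁ = E₁ - φ = 12.2757 - 2.77 = 9.5057 eV

For λ₂ = 261.5 nm:
E₂ = hc/λ₂ = 4.7413 eV
KE₂ = E₂ - φ = 4.7413 - 2.77 = 1.9713 eV

Ratio: KE₁/KE₂ = 9.5057/1.9713 = 4.8221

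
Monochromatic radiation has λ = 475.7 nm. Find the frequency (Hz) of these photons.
6.3021e+14 Hz

Using the wave equation: c = fλ

Solving for frequency:
f = c/λ = (3×10⁸ m/s) / (475.7×10⁻⁹ m)
f = 6.3021e+14 Hz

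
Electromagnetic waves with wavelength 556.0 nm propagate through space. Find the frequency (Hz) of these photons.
5.3920e+14 Hz

Using the wave equation: c = fλ

Solving for frequency:
f = c/λ = (3×10⁸ m/s) / (556.0×10⁻⁹ m)
f = 5.3920e+14 Hz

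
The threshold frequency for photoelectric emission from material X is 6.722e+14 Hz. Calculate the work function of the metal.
2.78 eV

At the threshold frequency, photon energy equals work function:
φ = hf₀

Calculating:
φ = (6.626×10⁻³⁴ J·s)(6.722e+14 Hz)
φ = 2.78 eV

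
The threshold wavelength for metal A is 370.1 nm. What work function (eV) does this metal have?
3.35 eV

At the threshold wavelength, photon energy equals work function:
φ = hc/λ₀

Calculating:
φ = (6.626×10⁻³⁴ J·s)(3×10⁸ m/s) / (370.1×10⁻⁹ m)
φ = 3.35 eV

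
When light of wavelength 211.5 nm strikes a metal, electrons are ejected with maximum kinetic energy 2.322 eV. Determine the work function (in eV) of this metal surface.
3.54 eV

From Einstein's photoelectric equation: KE_max = hf - φ = hc/λ - φ

Rearranging for φ:
φ = hc/λ - KE_max

Calculate photon energy:
E_photon = hc/λ = 5.8621 eV

Therefore:
φ = 5.8621 - 2.322 = 3.54 eV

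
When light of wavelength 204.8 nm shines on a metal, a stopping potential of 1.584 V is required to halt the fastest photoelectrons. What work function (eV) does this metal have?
4.47 eV

The stopping potential gives the maximum kinetic energy: KE_max = eV_s = 1.584 eV

From Einstein's photoelectric equation: KE_max = hc/λ - φ
Rearranging: φ = hc/λ - KE_max

Calculate photon energy:
E_photon = hc/λ = (6.626×10⁻³⁴ J·s)(3×10⁸ m/s) / (204.8×10⁻⁹ m) = 6.0539 eV

Therefore:
φ = 6.0539 - 1.584 = 4.47 eV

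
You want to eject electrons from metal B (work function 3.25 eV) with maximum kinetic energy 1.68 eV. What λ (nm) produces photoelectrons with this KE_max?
251.49 nm

From Einstein's equation: KE_max = hc/λ - φ

Rearranging for λ:
hc/λ = KE_max + φ
λ = hc/(KE_max + φ)

Required photon energy:
E_photon = KE_max + φ = 1.68 + 3.25 = 4.93 eV

Required wavelength:
λ = hc/E_photon = (6.626×10⁻³⁴)(3×10⁸) / (4.93 × 1.602×10⁻¹⁹)
λ = 251.49 nm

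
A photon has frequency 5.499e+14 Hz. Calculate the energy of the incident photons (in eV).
2.2742 eV

Using E = hf:

E = hf = (6.626×10⁻³⁴ J·s)(5.499e+14 Hz)
E = 2.2742 eV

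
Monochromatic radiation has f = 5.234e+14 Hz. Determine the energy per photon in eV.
2.1646 eV

Using E = hf:

E = hf = (6.626×10⁻³⁴ J·s)(5.234e+14 Hz)
E = 2.1646 eV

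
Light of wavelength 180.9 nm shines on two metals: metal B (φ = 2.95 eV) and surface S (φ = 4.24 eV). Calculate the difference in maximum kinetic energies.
1.2900 eV

Using KE_max = hc/λ - φ for each metal:

Photon energy: E = hc/λ = 6.8537 eV

For metal B (φ₁ = 2.95 eV):
KE₁ = E - φ₁ = 6.8537 - 2.95 = 3.9037 eV

For surface S (φ₂ = 4.24 eV):
KE₂ = E - φ₂ = 6.8537 - 4.24 = 2.6137 eV

Difference:
ΔKE = KE₁ - KE₂ = 3.9037 - 2.6137 = 1.2900 eV

Note: The difference equals the difference in work functions: 4.24 - 2.95 = 1.29 eV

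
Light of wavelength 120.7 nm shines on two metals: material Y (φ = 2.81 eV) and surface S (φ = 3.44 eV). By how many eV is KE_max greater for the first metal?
0.6300 eV

Using KE_max = hc/λ - φ for each metal:

Photon energy: E = hc/λ = 10.2721 eV

For material Y (φ₁ = 2.81 eV):
KE₁ = E - φ₁ = 10.2721 - 2.81 = 7.4621 eV

For surface S (φ₂ = 3.44 eV):
KE₂ = E - φ₂ = 10.2721 - 3.44 = 6.8321 eV

Difference:
ΔKE = KE₁ - KE₂ = 7.4621 - 6.8321 = 0.6300 eV

Note: The difference equals the difference in work functions: 3.44 - 2.81 = 0.63 eV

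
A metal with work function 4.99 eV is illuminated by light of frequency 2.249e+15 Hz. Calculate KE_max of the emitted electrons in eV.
4.3111 eV

Using Einstein's photoelectric equation: KE_max = hf - φ

First, calculate the photon energy:
E_photon = hf = (6.626×10⁻³⁴ J·s)(2.249e+15 Hz)
E_photon = 9.3011 eV

Then, the maximum kinetic energy:
KE_max = E_photon - φ = 9.3011 eV - 4.99 eV = 4.3111 eV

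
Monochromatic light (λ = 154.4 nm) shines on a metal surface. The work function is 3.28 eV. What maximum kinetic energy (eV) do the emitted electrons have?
4.7501 eV

Using Einstein's photoelectric equation: KE_max = hf - φ = hc/λ - φ

First, calculate the photon energy:
E_photon = hc/λ = (6.626×10⁻³⁴ J·s)(3×10⁸ m/s) / (154.4×10⁻⁹ m)
E_photon = 8.0301 eV

Then, the maximum kinetic energy:
KE_max = E_photon - φ = 8.0301 eV - 3.28 eV = 4.7501 eV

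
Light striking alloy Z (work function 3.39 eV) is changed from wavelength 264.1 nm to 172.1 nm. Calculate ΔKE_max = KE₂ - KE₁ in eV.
2.5096 eV

Using Einstein's equation: KE_max = hc/λ - φ

For λ₁ = 264.1 nm:
KE₁ = hc/λ₁ - φ = 4.6946 - 3.39 = 1.3046 eV

For λ₂ = 172.1 nm:
KE₂ = hc/λ₂ - φ = 7.2042 - 3.39 = 3.8142 eV

Change in KE:
ΔKE = KE₂ - KE₁ = 3.8142 - 1.3046 = 2.5096 eV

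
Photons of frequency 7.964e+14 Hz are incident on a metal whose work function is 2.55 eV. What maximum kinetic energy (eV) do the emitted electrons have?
0.7436 eV

Using Einstein's photoelectric equation: KE_max = hf - φ

First, calculate the photon energy:
E_photon = hf = (6.626×10⁻³⁴ J·s)(7.964e+14 Hz)
E_photon = 3.2936 eV

Then, the maximum kinetic energy:
KE_max = E_photon - φ = 3.2936 eV - 2.55 eV = 0.7436 eV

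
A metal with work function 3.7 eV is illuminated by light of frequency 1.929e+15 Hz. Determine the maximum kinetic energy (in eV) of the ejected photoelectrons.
4.2777 eV

Using Einstein's photoelectric equation: KE_max = hf - φ

First, calculate the photon energy:
E_photon = hf = (6.626×10⁻³⁴ J·s)(1.929e+15 Hz)
E_photon = 7.9777 eV

Then, the maximum kinetic energy:
KE_max = E_photon - φ = 7.9777 eV - 3.7 eV = 4.2777 eV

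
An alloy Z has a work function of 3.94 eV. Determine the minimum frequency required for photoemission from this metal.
9.5269e+14 Hz

The threshold frequency is when the photon energy equals the work function:
hf₀ = φ

Solving for f₀:
f₀ = φ/h = (3.94 eV × 1.602×10⁻¹⁹ J/eV) / (6.626×10⁻³⁴ J·s)
f₀ = 9.5269e+14 Hz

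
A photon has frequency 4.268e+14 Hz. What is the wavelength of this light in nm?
702.42 nm

Using the wave equation: c = fλ

Solving for wavelength:
λ = c/f = (3×10⁸ m/s) / (4.268e+14 Hz)
λ = 702.42 nm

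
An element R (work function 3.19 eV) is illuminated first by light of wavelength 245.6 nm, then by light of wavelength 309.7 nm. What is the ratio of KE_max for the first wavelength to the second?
2.2846

Using Einstein's equation: KE_max = hc/λ - φ

For λ₁ = 245.6 nm:
E₁ = hc/λ₁ = 5.0482 eV
KE₁ = E₁ - φ = 5.0482 - 3.19 = 1.8582 eV

For λ₂ = 309.7 nm:
E₂ = hc/λ₂ = 4.0034 eV
KE₂ = E₂ - φ = 4.0034 - 3.19 = 0.8134 eV

Ratio: KE₁/KE₂ = 1.8582/0.8134 = 2.2846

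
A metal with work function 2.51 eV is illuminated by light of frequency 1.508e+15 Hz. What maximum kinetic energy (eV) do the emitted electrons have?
3.7266 eV

Using Einstein's photoelectric equation: KE_max = hf - φ

First, calculate the photon energy:
E_photon = hf = (6.626×10⁻³⁴ J·s)(1.508e+15 Hz)
E_photon = 6.2366 eV

Then, the maximum kinetic energy:
KE_max = E_photon - φ = 6.2366 eV - 2.51 eV = 3.7266 eV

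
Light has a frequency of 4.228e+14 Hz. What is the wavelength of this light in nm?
709.06 nm

Using the wave equation: c = fλ

Solving for wavelength:
λ = c/f = (3×10⁸ m/s) / (4.228e+14 Hz)
λ = 709.06 nm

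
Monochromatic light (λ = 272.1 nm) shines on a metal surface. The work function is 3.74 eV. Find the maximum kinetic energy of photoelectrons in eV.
0.8166 eV

Using Einstein's photoelectric equation: KE_max = hf - φ = hc/λ - φ

First, calculate the photon energy:
E_photon = hc/λ = (6.626×10⁻³⁴ J·s)(3×10⁸ m/s) / (272.1×10⁻⁹ m)
E_photon = 4.5566 eV

Then, the maximum kinetic energy:
KE_max = E_photon - φ = 4.5566 eV - 3.74 eV = 0.8166 eV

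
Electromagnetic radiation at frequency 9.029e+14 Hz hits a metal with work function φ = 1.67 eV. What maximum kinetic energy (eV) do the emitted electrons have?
2.0641 eV

Using Einstein's photoelectric equation: KE_max = hf - φ

First, calculate the photon energy:
E_photon = hf = (6.626×10⁻³⁴ J·s)(9.029e+14 Hz)
E_photon = 3.7341 eV

Then, the maximum kinetic energy:
KE_max = E_photon - φ = 3.7341 eV - 1.67 eV = 2.0641 eV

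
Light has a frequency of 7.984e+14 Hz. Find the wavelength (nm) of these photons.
375.49 nm

Using the wave equation: c = fλ

Solving for wavelength:
λ = c/f = (3×10⁸ m/s) / (7.984e+14 Hz)
λ = 375.49 nm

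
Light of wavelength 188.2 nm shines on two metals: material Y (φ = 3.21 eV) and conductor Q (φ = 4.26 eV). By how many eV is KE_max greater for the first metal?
1.0500 eV

Using KE_max = hc/λ - φ for each metal:

Photon energy: E = hc/λ = 6.5879 eV

For material Y (φ₁ = 3.21 eV):
KE₁ = E - φ₁ = 6.5879 - 3.21 = 3.3779 eV

For conductor Q (φ₂ = 4.26 eV):
KE₂ = E - φ₂ = 6.5879 - 4.26 = 2.3279 eV

Difference:
ΔKE = KE₁ - KE₂ = 3.3779 - 2.3279 = 1.0500 eV

Note: The difference equals the difference in work functions: 4.26 - 3.21 = 1.05 eV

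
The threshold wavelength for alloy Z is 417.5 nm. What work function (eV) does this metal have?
2.97 eV

At the threshold wavelength, photon energy equals work function:
φ = hc/λ₀

Calculating:
φ = (6.626×10⁻³⁴ J·s)(3×10⁸ m/s) / (417.5×10⁻⁹ m)
φ = 2.97 eV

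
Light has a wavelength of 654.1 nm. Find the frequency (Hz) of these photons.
4.5833e+14 Hz

Using the wave equation: c = fλ

Solving for frequency:
f = c/λ = (3×10⁸ m/s) / (654.1×10⁻⁹ m)
f = 4.5833e+14 Hz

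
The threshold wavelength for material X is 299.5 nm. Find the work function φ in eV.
4.14 eV

At the threshold wavelength, photon energy equals work function:
φ = hc/λ₀

Calculating:
φ = (6.626×10⁻³⁴ J·s)(3×10⁸ m/s) / (299.5×10⁻⁹ m)
φ = 4.14 eV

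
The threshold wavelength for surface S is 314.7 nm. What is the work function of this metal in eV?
3.94 eV

At the threshold wavelength, photon energy equals work function:
φ = hc/λ₀

Calculating:
φ = (6.626×10⁻³⁴ J·s)(3×10⁸ m/s) / (314.7×10⁻⁹ m)
φ = 3.94 eV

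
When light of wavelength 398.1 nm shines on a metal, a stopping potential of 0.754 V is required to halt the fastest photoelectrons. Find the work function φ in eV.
2.36 eV

The stopping potential gives the maximum kinetic energy: KE_max = eV_s = 0.754 eV

From Einstein's photoelectric equation: KE_max = hc/λ - φ
Rearranging: φ = hc/λ - KE_max

Calculate photon energy:
E_photon = hc/λ = (6.626×10⁻³⁴ J·s)(3×10⁸ m/s) / (398.1×10⁻⁹ m) = 3.1144 eV

Therefore:
φ = 3.1144 - 0.754 = 2.36 eV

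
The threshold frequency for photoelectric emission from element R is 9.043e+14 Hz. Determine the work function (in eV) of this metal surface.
3.74 eV

At the threshold frequency, photon energy equals work function:
φ = hf₀

Calculating:
φ = (6.626×10⁻³⁴ J·s)(9.043e+14 Hz)
φ = 3.74 eV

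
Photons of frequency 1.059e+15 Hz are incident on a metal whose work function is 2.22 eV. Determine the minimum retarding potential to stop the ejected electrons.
2.1597 V

The stopping potential V_s satisfies: eV_s = KE_max

First, find KE_max using Einstein's equation:
E_photon = hf = (6.626×10⁻³⁴ J·s)(1.059e+15 Hz) = 4.3797 eV
KE_max = E_photon - φ = 4.3797 - 2.22 = 2.1597 eV

Since eV_s = KE_max:
V_s = KE_max/e = 2.1597 V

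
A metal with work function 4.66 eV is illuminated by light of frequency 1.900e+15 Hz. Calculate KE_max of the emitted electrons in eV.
3.1978 eV

Using Einstein's photoelectric equation: KE_max = hf - φ

First, calculate the photon energy:
E_photon = hf = (6.626×10⁻³⁴ J·s)(1.900e+15 Hz)
E_photon = 7.8578 eV

Then, the maximum kinetic energy:
KE_max = E_photon - φ = 7.8578 eV - 4.66 eV = 3.1978 eV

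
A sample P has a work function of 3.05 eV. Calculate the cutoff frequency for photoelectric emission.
7.3749e+14 Hz

The threshold frequency is when the photon energy equals the work function:
hf₀ = φ

Solving for f₀:
f₀ = φ/h = (3.05 eV × 1.602×10⁻¹⁹ J/eV) / (6.626×10⁻³⁴ J·s)
f₀ = 7.3749e+14 Hz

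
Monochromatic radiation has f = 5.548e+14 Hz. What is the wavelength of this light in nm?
540.36 nm

Using the wave equation: c = fλ

Solving for wavelength:
λ = c/f = (3×10⁸ m/s) / (5.548e+14 Hz)
λ = 540.36 nm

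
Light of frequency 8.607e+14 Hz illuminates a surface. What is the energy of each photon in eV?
3.5596 eV

Using E = hf:

E = hf = (6.626×10⁻³⁴ J·s)(8.607e+14 Hz)
E = 3.5596 eV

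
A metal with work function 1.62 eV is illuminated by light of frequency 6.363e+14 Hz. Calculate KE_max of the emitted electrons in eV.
1.0115 eV

Using Einstein's photoelectric equation: KE_max = hf - φ

First, calculate the photon energy:
E_photon = hf = (6.626×10⁻³⁴ J·s)(6.363e+14 Hz)
E_photon = 2.6315 eV

Then, the maximum kinetic energy:
KE_max = E_photon - φ = 2.6315 eV - 1.62 eV = 1.0115 eV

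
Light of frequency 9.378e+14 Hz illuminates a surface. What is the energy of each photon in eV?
3.8784 eV

Using E = hf:

E = hf = (6.626×10⁻³⁴ J·s)(9.378e+14 Hz)
E = 3.8784 eV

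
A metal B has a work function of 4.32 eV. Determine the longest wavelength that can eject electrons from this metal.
287.00 nm

The threshold wavelength is when the photon energy equals the work function:
hc/λ₀ = φ

Solving for λ₀:
λ₀ = hc/φ = (6.626×10⁻³⁴ J·s)(3×10⁸ m/s) / (4.32 eV × 1.602×10⁻¹⁹ J/eV)
λ₀ = 287.00 nm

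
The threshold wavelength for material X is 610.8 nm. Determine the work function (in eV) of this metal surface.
2.03 eV

At the threshold wavelength, photon energy equals work function:
φ = hc/λ₀

Calculating:
φ = (6.626×10⁻³⁴ J·s)(3×10⁸ m/s) / (610.8×10⁻⁹ m)
φ = 2.03 eV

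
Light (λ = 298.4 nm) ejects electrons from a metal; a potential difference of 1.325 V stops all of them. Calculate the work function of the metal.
2.83 eV

The stopping potential gives the maximum kinetic energy: KE_max = eV_s = 1.325 eV

From Einstein's photoelectric equation: KE_max = hc/λ - φ
Rearranging: φ = hc/λ - KE_max

Calculate photon energy:
E_photon = hc/λ = (6.626×10⁻³⁴ J·s)(3×10⁸ m/s) / (298.4×10⁻⁹ m) = 4.1550 eV

Therefore:
φ = 4.1550 - 1.325 = 2.83 eV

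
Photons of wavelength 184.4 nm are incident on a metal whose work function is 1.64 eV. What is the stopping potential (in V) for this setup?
5.0837 V

The stopping potential V_s satisfies: eV_s = KE_max

First, find KE_max using Einstein's equation:
E_photon = hc/λ = 6.7237 eV
KE_max = E_photon - φ = 6.7237 - 1.64 = 5.0837 eV

Since eV_s = KE_max:
V_s = KE_max/e = 5.0837 V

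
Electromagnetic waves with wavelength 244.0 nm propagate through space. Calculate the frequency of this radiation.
1.2287e+15 Hz

Using the wave equation: c = fλ

Solving for frequency:
f = c/λ = (3×10⁸ m/s) / (244.0×10⁻⁹ m)
f = 1.2287e+15 Hz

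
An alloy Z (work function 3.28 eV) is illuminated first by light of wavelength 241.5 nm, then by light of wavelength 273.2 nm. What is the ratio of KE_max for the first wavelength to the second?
1.4734

Using Einstein's equation: KE_max = hc/λ - φ

For λ₁ = 241.5 nm:
E₁ = hc/λ₁ = 5.1339 eV
KE₁ = E₁ - φ = 5.1339 - 3.28 = 1.8539 eV

For λ₂ = 273.2 nm:
E₂ = hc/λ₂ = 4.5382 eV
KE₂ = E₂ - φ = 4.5382 - 3.28 = 1.2582 eV

Ratio: KE₁/KE₂ = 1.8539/1.2582 = 1.4734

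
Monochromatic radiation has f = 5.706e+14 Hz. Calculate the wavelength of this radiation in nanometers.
525.40 nm

Using the wave equation: c = fλ

Solving for wavelength:
λ = c/f = (3×10⁸ m/s) / (5.706e+14 Hz)
λ = 525.40 nm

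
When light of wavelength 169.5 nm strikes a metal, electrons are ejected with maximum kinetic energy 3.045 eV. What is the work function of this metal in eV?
4.27 eV

From Einstein's photoelectric equation: KE_max = hf - φ = hc/λ - φ

Rearranging for φ:
φ = hc/λ - KE_max

Calculate photon energy:
E_photon = hc/λ = 7.3147 eV

Therefore:
φ = 7.3147 - 3.045 = 4.27 eV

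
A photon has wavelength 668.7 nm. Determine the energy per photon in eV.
1.8541 eV

Using E = hf = hc/λ:

E = hc/λ = (6.626×10⁻³⁴ J·s)(3×10⁸ m/s) / (668.7×10⁻⁹ m)
E = 1.8541 eV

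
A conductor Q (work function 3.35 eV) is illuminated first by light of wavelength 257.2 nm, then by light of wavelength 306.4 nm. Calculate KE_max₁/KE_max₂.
2.1114

Using Einstein's equation: KE_max = hc/λ - φ

For λ₁ = 257.2 nm:
E₁ = hc/λ₁ = 4.8205 eV
KE₁ = E₁ - φ = 4.8205 - 3.35 = 1.4705 eV

For λ₂ = 306.4 nm:
E₂ = hc/λ₂ = 4.0465 eV
KE₂ = E₂ - φ = 4.0465 - 3.35 = 0.6965 eV

Ratio: KE₁/KE₂ = 1.4705/0.6965 = 2.1114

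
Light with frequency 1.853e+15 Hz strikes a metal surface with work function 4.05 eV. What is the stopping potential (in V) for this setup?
3.6134 V

The stopping potential V_s satisfies: eV_s = KE_max

First, find KE_max using Einstein's equation:
E_photon = hf = (6.626×10⁻³⁴ J·s)(1.853e+15 Hz) = 7.6634 eV
KE_max = E_photon - φ = 7.6634 - 4.05 = 3.6134 eV

Since eV_s = KE_max:
V_s = KE_max/e = 3.6134 V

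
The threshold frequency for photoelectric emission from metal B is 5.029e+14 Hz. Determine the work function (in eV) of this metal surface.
2.08 eV

At the threshold frequency, photon energy equals work function:
φ = hf₀

Calculating:
φ = (6.626×10⁻³⁴ J·s)(5.029e+14 Hz)
φ = 2.08 eV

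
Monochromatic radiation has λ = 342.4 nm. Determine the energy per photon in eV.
3.6210 eV

Using E = hf = hc/λ:

E = hc/λ = (6.626×10⁻³⁴ J·s)(3×10⁸ m/s) / (342.4×10⁻⁹ m)
E = 3.6210 eV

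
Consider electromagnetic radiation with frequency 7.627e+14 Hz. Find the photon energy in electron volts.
3.1543 eV

Using E = hf:

E = hf = (6.626×10⁻³⁴ J·s)(7.627e+14 Hz)
E = 3.1543 eV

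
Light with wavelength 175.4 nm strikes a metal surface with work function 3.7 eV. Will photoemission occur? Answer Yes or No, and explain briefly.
Yes

For photoemission, the photon energy must exceed the work function.

Photon energy: E = hc/λ = 7.0687 eV
Work function: φ = 3.7 eV

Since E_photon (7.0687 eV) > φ (3.7 eV), photoemission WILL occur.
The threshold wavelength is λ₀ = hc/φ = 335.1 nm.
Since 175.4 nm < 335.1 nm, the light has sufficient energy.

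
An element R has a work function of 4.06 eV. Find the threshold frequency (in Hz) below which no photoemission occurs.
9.8170e+14 Hz

The threshold frequency is when the photon energy equals the work function:
hf₀ = φ

Solving for f₀:
f₀ = φ/h = (4.06 eV × 1.602×10⁻¹⁹ J/eV) / (6.626×10⁻³⁴ J·s)
f₀ = 9.8170e+14 Hz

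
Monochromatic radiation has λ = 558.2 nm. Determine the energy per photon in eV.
2.2211 eV

Using E = hf = hc/λ:

E = hc/λ = (6.626×10⁻³⁴ J·s)(3×10⁸ m/s) / (558.2×10⁻⁹ m)
E = 2.2211 eV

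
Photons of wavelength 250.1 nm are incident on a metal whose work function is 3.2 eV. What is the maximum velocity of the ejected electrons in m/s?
7.8625e+05 m/s

First, find the maximum kinetic energy:
E_photon = hc/λ = 4.9574 eV
KE_max = E_photon - φ = 4.9574 - 3.2 = 1.7574 eV

Convert to Joules: KE_max = 1.7574 × 1.602×10⁻¹⁹ J = 2.8156e-19 J

Then use KE = ½mv² to find velocity:
v = √(2·KE/m) = √(2 × 2.8156e-19 J / 9.109e-31 kg)
v = 7.8625e+05 m/s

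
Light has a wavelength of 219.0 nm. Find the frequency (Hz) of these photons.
1.3689e+15 Hz

Using the wave equation: c = fλ

Solving for frequency:
f = c/λ = (3×10⁸ m/s) / (219.0×10⁻⁹ m)
f = 1.3689e+15 Hz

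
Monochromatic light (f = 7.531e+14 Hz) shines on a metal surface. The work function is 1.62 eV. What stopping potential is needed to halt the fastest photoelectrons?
1.4946 V

The stopping potential V_s satisfies: eV_s = KE_max

First, find KE_max using Einstein's equation:
E_photon = hf = (6.626×10⁻³⁴ J·s)(7.531e+14 Hz) = 3.1146 eV
KE_max = E_photon - φ = 3.1146 - 1.62 = 1.4946 eV

Since eV_s = KE_max:
V_s = KE_max/e = 1.4946 V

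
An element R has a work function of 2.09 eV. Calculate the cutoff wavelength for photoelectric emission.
593.23 nm

The threshold wavelength is when the photon energy equals the work function:
hc/λ₀ = φ

Solving for λ₀:
λ₀ = hc/φ = (6.626×10⁻³⁴ J·s)(3×10⁸ m/s) / (2.09 eV × 1.602×10⁻¹⁹ J/eV)
λ₀ = 593.23 nm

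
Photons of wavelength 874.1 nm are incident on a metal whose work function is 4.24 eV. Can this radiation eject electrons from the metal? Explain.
No

For photoemission, the photon energy must exceed the work function.

Photon energy: E = hc/λ = 1.4184 eV
Work function: φ = 4.24 eV

Since E_photon (1.4184 eV) < φ (4.24 eV), photoemission will NOT occur.
The threshold wavelength is λ₀ = hc/φ = 292.4 nm.
Since 874.1 nm > 292.4 nm, the photons lack sufficient energy.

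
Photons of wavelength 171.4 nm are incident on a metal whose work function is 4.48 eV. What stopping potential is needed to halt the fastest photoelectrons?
2.7536 V

The stopping potential V_s satisfies: eV_s = KE_max

First, find KE_max using Einstein's equation:
E_photon = hc/λ = 7.2336 eV
KE_max = E_photon - φ = 7.2336 - 4.48 = 2.7536 eV

Since eV_s = KE_max:
V_s = KE_max/e = 2.7536 V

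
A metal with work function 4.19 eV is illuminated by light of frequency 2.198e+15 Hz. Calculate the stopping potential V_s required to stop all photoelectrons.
4.9002 V

The stopping potential V_s satisfies: eV_s = KE_max

First, find KE_max using Einstein's equation:
E_photon = hf = (6.626×10⁻³⁴ J·s)(2.198e+15 Hz) = 9.0902 eV
KE_max = E_photon - φ = 9.0902 - 4.19 = 4.9002 eV

Since eV_s = KE_max:
V_s = KE_max/e = 4.9002 V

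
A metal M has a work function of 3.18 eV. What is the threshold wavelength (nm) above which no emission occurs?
389.89 nm

The threshold wavelength is when the photon energy equals the work function:
hc/λ₀ = φ

Solving for λ₀:
λ₀ = hc/φ = (6.626×10⁻³⁴ J·s)(3×10⁸ m/s) / (3.18 eV × 1.602×10⁻¹⁹ J/eV)
λ₀ = 389.89 nm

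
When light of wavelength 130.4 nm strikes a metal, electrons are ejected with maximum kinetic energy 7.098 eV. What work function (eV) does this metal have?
2.41 eV

From Einstein's photoelectric equation: KE_max = hf - φ = hc/λ - φ

Rearranging for φ:
φ = hc/λ - KE_max

Calculate photon energy:
E_photon = hc/λ = 9.5080 eV

Therefore:
φ = 9.5080 - 7.098 = 2.41 eV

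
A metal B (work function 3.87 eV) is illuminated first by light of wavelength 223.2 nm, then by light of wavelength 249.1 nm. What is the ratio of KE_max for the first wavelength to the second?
1.5216

Using Einstein's equation: KE_max = hc/λ - φ

For λ₁ = 223.2 nm:
E₁ = hc/λ₁ = 5.5548 eV
KE₁ = E₁ - φ = 5.5548 - 3.87 = 1.6848 eV

For λ₂ = 249.1 nm:
E₂ = hc/λ₂ = 4.9773 eV
KE₂ = E₂ - φ = 4.9773 - 3.87 = 1.1073 eV

Ratio: KE₁/KE₂ = 1.6848/1.1073 = 1.5216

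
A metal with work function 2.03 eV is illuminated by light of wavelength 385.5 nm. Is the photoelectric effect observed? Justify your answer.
Yes

For photoemission, the photon energy must exceed the work function.

Photon energy: E = hc/λ = 3.2162 eV
Work function: φ = 2.03 eV

Since E_photon (3.2162 eV) > φ (2.03 eV), photoemission WILL occur.
The threshold wavelength is λ₀ = hc/φ = 610.8 nm.
Since 385.5 nm < 610.8 nm, the light has sufficient energy.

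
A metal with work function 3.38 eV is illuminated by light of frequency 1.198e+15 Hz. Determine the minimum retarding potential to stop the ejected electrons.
1.5745 V

The stopping potential V_s satisfies: eV_s = KE_max

First, find KE_max using Einstein's equation:
E_photon = hf = (6.626×10⁻³⁴ J·s)(1.198e+15 Hz) = 4.9545 eV
KE_max = E_photon - φ = 4.9545 - 3.38 = 1.5745 eV

Since eV_s = KE_max:
V_s = KE_max/e = 1.5745 V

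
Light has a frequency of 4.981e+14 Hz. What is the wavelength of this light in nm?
601.87 nm

Using the wave equation: c = fλ

Solving for wavelength:
λ = c/f = (3×10⁸ m/s) / (4.981e+14 Hz)
λ = 601.87 nm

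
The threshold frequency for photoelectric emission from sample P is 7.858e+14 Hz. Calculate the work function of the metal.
3.25 eV

At the threshold frequency, photon energy equals work function:
φ = hf₀

Calculating:
φ = (6.626×10⁻³⁴ J·s)(7.858e+14 Hz)
φ = 3.25 eV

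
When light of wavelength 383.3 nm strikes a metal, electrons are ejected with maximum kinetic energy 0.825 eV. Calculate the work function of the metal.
2.41 eV

From Einstein's photoelectric equation: KE_max = hf - φ = hc/λ - φ

Rearranging for φ:
φ = hc/λ - KE_max

Calculate photon energy:
E_photon = hc/λ = 3.2347 eV

Therefore:
φ = 3.2347 - 0.825 = 2.41 eV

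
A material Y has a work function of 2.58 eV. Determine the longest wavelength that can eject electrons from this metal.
480.56 nm

The threshold wavelength is when the photon energy equals the work function:
hc/λ₀ = φ

Solving for λ₀:
λ₀ = hc/φ = (6.626×10⁻³⁴ J·s)(3×10⁸ m/s) / (2.58 eV × 1.602×10⁻¹⁹ J/eV)
λ₀ = 480.56 nm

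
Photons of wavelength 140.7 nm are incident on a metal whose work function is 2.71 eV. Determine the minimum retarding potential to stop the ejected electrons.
6.1020 V

The stopping potential V_s satisfies: eV_s = KE_max

First, find KE_max using Einstein's equation:
E_photon = hc/λ = 8.8120 eV
KE_max = E_photon - φ = 8.8120 - 2.71 = 6.1020 eV

Since eV_s = KE_max:
V_s = KE_max/e = 6.1020 V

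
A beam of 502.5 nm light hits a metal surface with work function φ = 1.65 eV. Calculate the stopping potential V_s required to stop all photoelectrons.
0.8173 V

The stopping potential V_s satisfies: eV_s = KE_max

First, find KE_max using Einstein's equation:
E_photon = hc/λ = 2.4673 eV
KE_max = E_photon - φ = 2.4673 - 1.65 = 0.8173 eV

Since eV_s = KE_max:
V_s = KE_max/e = 0.8173 V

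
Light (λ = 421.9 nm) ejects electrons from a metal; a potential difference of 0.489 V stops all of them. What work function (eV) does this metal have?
2.45 eV

The stopping potential gives the maximum kinetic energy: KE_max = eV_s = 0.489 eV

From Einstein's photoelectric equation: KE_max = hc/λ - φ
Rearranging: φ = hc/λ - KE_max

Calculate photon energy:
E_photon = hc/λ = (6.626×10⁻³⁴ J·s)(3×10⁸ m/s) / (421.9×10⁻⁹ m) = 2.9387 eV

Therefore:
φ = 2.9387 - 0.489 = 2.45 eV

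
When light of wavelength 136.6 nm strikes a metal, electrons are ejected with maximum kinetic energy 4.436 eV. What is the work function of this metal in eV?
4.64 eV

From Einstein's photoelectric equation: KE_max = hf - φ = hc/λ - φ

Rearranging for φ:
φ = hc/λ - KE_max

Calculate photon energy:
E_photon = hc/λ = 9.0764 eV

Therefore:
φ = 9.0764 - 4.436 = 4.64 eV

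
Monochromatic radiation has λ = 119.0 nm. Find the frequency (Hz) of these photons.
2.5193e+15 Hz

Using the wave equation: c = fλ

Solving for frequency:
f = c/λ = (3×10⁸ m/s) / (119.0×10⁻⁹ m)
f = 2.5193e+15 Hz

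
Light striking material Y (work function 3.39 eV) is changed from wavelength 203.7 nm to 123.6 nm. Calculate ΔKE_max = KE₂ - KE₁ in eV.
3.9445 eV

Using Einstein's equation: KE_max = hc/λ - φ

For λ₁ = 203.7 nm:
KE₁ = hc/λ₁ - φ = 6.0866 - 3.39 = 2.6966 eV

For λ₂ = 123.6 nm:
KE₂ = hc/λ₂ - φ = 10.0311 - 3.39 = 6.6411 eV

Change in KE:
ΔKE = KE₂ - KE₁ = 6.6411 - 2.6966 = 3.9445 eV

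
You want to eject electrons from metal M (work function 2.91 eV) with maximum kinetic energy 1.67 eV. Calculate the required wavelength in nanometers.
270.71 nm

From Einstein's equation: KE_max = hc/λ - φ

Rearranging for λ:
hc/λ = KE_max + φ
λ = hc/(KE_max + φ)

Required photon energy:
E_photon = KE_max + φ = 1.67 + 2.91 = 4.58 eV

Required wavelength:
λ = hc/E_photon = (6.626×10⁻³⁴)(3×10⁸) / (4.58 × 1.602×10⁻¹⁹)
λ = 270.71 nm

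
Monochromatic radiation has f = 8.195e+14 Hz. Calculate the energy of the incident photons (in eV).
3.3892 eV

Using E = hf:

E = hf = (6.626×10⁻³⁴ J·s)(8.195e+14 Hz)
E = 3.3892 eV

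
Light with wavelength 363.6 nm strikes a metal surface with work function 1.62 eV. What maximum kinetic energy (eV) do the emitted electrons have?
1.7899 eV

Using Einstein's photoelectric equation: KE_max = hf - φ = hc/λ - φ

First, calculate the photon energy:
E_photon = hc/λ = (6.626×10⁻³⁴ J·s)(3×10⁸ m/s) / (363.6×10⁻⁹ m)
E_photon = 3.4099 eV

Then, the maximum kinetic energy:
KE_max = E_photon - φ = 3.4099 eV - 1.62 eV = 1.7899 eV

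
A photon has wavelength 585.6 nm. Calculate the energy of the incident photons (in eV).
2.1172 eV

Using E = hf = hc/λ:

E = hc/λ = (6.626×10⁻³⁴ J·s)(3×10⁸ m/s) / (585.6×10⁻⁹ m)
E = 2.1172 eV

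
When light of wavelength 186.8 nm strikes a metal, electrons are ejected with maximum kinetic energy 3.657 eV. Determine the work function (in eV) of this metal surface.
2.98 eV

From Einstein's photoelectric equation: KE_max = hf - φ = hc/λ - φ

Rearranging for φ:
φ = hc/λ - KE_max

Calculate photon energy:
E_photon = hc/λ = 6.6373 eV

Therefore:
φ = 6.6373 - 3.657 = 2.98 eV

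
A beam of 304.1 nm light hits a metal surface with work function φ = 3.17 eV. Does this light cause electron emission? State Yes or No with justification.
Yes

For photoemission, the photon energy must exceed the work function.

Photon energy: E = hc/λ = 4.0771 eV
Work function: φ = 3.17 eV

Since E_photon (4.0771 eV) > φ (3.17 eV), photoemission WILL occur.
The threshold wavelength is λ₀ = hc/φ = 391.1 nm.
Since 304.1 nm < 391.1 nm, the light has sufficient energy.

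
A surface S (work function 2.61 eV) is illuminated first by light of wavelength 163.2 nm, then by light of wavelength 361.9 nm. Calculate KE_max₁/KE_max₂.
6.1122

Using Einstein's equation: KE_max = hc/λ - φ

For λ₁ = 163.2 nm:
E₁ = hc/λ₁ = 7.5971 eV
KE₁ = E₁ - φ = 7.5971 - 2.61 = 4.9871 eV

For λ₂ = 361.9 nm:
E₂ = hc/λ₂ = 3.4259 eV
KE₂ = E₂ - φ = 3.4259 - 2.61 = 0.8159 eV

Ratio: KE₁/KE₂ = 4.9871/0.8159 = 6.1122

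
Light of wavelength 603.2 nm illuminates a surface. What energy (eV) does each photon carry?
2.0554 eV

Using E = hf = hc/λ:

E = hc/λ = (6.626×10⁻³⁴ J·s)(3×10⁸ m/s) / (603.2×10⁻⁹ m)
E = 2.0554 eV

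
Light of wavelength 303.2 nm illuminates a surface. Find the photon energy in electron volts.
4.0892 eV

Using E = hf = hc/λ:

E = hc/λ = (6.626×10⁻³⁴ J·s)(3×10⁸ m/s) / (303.2×10⁻⁹ m)
E = 4.0892 eV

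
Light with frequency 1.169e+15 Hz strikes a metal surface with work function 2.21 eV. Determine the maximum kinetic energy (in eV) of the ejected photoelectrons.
2.6246 eV

Using Einstein's photoelectric equation: KE_max = hf - φ

First, calculate the photon energy:
E_photon = hf = (6.626×10⁻³⁴ J·s)(1.169e+15 Hz)
E_photon = 4.8346 eV

Then, the maximum kinetic energy:
KE_max = E_photon - φ = 4.8346 eV - 2.21 eV = 2.6246 eV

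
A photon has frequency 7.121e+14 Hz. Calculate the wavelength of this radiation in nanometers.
421.00 nm

Using the wave equation: c = fλ

Solving for wavelength:
λ = c/f = (3×10⁸ m/s) / (7.121e+14 Hz)
λ = 421.00 nm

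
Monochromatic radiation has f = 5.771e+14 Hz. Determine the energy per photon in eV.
2.3867 eV

Using E = hf:

E = hf = (6.626×10⁻³⁴ J·s)(5.771e+14 Hz)
E = 2.3867 eV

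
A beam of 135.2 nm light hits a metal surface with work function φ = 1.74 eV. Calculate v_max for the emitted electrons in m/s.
1.6167e+06 m/s

First, find the maximum kinetic energy:
E_photon = hc/λ = 9.1704 eV
KE_max = E_photon - φ = 9.1704 - 1.74 = 7.4304 eV

Convert to Joules: KE_max = 7.4304 × 1.602×10⁻¹⁹ J = 1.1905e-18 J

Then use KE = ½mv² to find velocity:
v = √(2·KE/m) = √(2 × 1.1905e-18 J / 9.109e-31 kg)
v = 1.6167e+06 m/s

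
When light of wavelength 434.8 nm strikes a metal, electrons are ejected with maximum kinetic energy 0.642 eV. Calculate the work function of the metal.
2.21 eV

From Einstein's photoelectric equation: KE_max = hf - φ = hc/λ - φ

Rearranging for φ:
φ = hc/λ - KE_max

Calculate photon energy:
E_photon = hc/λ = 2.8515 eV

Therefore:
φ = 2.8515 - 0.642 = 2.21 eV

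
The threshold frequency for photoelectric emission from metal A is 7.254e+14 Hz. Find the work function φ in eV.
3.00 eV

At the threshold frequency, photon energy equals work function:
φ = hf₀

Calculating:
φ = (6.626×10⁻³⁴ J·s)(7.254e+14 Hz)
φ = 3.00 eV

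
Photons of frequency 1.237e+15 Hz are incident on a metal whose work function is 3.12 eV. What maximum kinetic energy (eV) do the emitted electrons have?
1.9958 eV

Using Einstein's photoelectric equation: KE_max = hf - φ

First, calculate the photon energy:
E_photon = hf = (6.626×10⁻³⁴ J·s)(1.237e+15 Hz)
E_photon = 5.1158 eV

Then, the maximum kinetic energy:
KE_max = E_photon - φ = 5.1158 eV - 3.12 eV = 1.9958 eV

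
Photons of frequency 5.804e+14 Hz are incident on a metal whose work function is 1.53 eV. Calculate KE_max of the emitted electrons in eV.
0.8703 eV

Using Einstein's photoelectric equation: KE_max = hf - φ

First, calculate the photon energy:
E_photon = hf = (6.626×10⁻³⁴ J·s)(5.804e+14 Hz)
E_photon = 2.4003 eV

Then, the maximum kinetic energy:
KE_max = E_photon - φ = 2.4003 eV - 1.53 eV = 0.8703 eV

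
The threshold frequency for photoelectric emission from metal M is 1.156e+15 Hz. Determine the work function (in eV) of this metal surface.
4.78 eV

At the threshold frequency, photon energy equals work function:
φ = hf₀

Calculating:
φ = (6.626×10⁻³⁴ J·s)(1.156e+15 Hz)
φ = 4.78 eV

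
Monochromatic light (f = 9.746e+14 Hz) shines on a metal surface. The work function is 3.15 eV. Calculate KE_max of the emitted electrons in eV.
0.8806 eV

Using Einstein's photoelectric equation: KE_max = hf - φ

First, calculate the photon energy:
E_photon = hf = (6.626×10⁻³⁴ J·s)(9.746e+14 Hz)
E_photon = 4.0306 eV

Then, the maximum kinetic energy:
KE_max = E_photon - φ = 4.0306 eV - 3.15 eV = 0.8806 eV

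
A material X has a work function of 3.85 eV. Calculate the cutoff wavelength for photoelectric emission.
322.04 nm

The threshold wavelength is when the photon energy equals the work function:
hc/λ₀ = φ

Solving for λ₀:
λ₀ = hc/φ = (6.626×10⁻³⁴ J·s)(3×10⁸ m/s) / (3.85 eV × 1.602×10⁻¹⁹ J/eV)
λ₀ = 322.04 nm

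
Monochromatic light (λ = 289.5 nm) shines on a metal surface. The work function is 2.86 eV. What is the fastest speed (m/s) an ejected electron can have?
7.0743e+05 m/s

First, find the maximum kinetic energy:
E_photon = hc/λ = 4.2827 eV
KE_max = E_photon - φ = 4.2827 - 2.86 = 1.4227 eV

Convert to Joules: KE_max = 1.4227 × 1.602×10⁻¹⁹ J = 2.2794e-19 J

Then use KE = ½mv² to find velocity:
v = √(2·KE/m) = √(2 × 2.2794e-19 J / 9.109e-31 kg)
v = 7.0743e+05 m/s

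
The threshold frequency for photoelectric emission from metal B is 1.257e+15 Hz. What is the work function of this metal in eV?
5.20 eV

At the threshold frequency, photon energy equals work function:
φ = hf₀

Calculating:
φ = (6.626×10⁻³⁴ J·s)(1.257e+15 Hz)
φ = 5.20 eV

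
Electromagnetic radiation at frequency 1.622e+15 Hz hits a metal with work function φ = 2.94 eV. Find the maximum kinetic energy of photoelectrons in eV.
3.7681 eV

Using Einstein's photoelectric equation: KE_max = hf - φ

First, calculate the photon energy:
E_photon = hf = (6.626×10⁻³⁴ J·s)(1.622e+15 Hz)
E_photon = 6.7081 eV

Then, the maximum kinetic energy:
KE_max = E_photon - φ = 6.7081 eV - 2.94 eV = 3.7681 eV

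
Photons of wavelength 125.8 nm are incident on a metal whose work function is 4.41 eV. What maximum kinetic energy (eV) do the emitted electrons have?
5.4457 eV

Using Einstein's photoelectric equation: KE_max = hf - φ = hc/λ - φ

First, calculate the photon energy:
E_photon = hc/λ = (6.626×10⁻³⁴ J·s)(3×10⁸ m/s) / (125.8×10⁻⁹ m)
E_photon = 9.8557 eV

Then, the maximum kinetic energy:
KE_max = E_photon - φ = 9.8557 eV - 4.41 eV = 5.4457 eV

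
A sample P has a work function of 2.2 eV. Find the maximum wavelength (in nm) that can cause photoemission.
563.56 nm

The threshold wavelength is when the photon energy equals the work function:
hc/λ₀ = φ

Solving for λ₀:
λ₀ = hc/φ = (6.626×10⁻³⁴ J·s)(3×10⁸ m/s) / (2.2 eV × 1.602×10⁻¹⁹ J/eV)
λ₀ = 563.56 nm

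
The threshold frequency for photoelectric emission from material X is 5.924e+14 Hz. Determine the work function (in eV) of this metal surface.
2.45 eV

At the threshold frequency, photon energy equals work function:
φ = hf₀

Calculating:
φ = (6.626×10⁻³⁴ J·s)(5.924e+14 Hz)
φ = 2.45 eV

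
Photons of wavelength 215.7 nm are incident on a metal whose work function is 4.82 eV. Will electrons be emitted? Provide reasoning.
Yes

For photoemission, the photon energy must exceed the work function.

Photon energy: E = hc/λ = 5.7480 eV
Work function: φ = 4.82 eV

Since E_photon (5.7480 eV) > φ (4.82 eV), photoemission WILL occur.
The threshold wavelength is λ₀ = hc/φ = 257.2 nm.
Since 215.7 nm < 257.2 nm, the light has sufficient energy.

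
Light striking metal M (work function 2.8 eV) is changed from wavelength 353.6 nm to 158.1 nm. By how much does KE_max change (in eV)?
4.3358 eV

Using Einstein's equation: KE_max = hc/λ - φ

For λ₁ = 353.6 nm:
KE₁ = hc/λ₁ - φ = 3.5063 - 2.8 = 0.7063 eV

For λ₂ = 158.1 nm:
KE₂ = hc/λ₂ - φ = 7.8421 - 2.8 = 5.0421 eV

Change in KE:
ΔKE = KE₂ - KE₁ = 5.0421 - 0.7063 = 4.3358 eV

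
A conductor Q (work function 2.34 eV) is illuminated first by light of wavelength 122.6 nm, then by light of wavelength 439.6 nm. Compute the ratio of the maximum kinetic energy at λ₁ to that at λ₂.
16.1805

Using Einstein's equation: KE_max = hc/λ - φ

For λ₁ = 122.6 nm:
E₁ = hc/λ₁ = 10.1129 eV
KE₁ = E₁ - φ = 10.1129 - 2.34 = 7.7729 eV

For λ₂ = 439.6 nm:
E₂ = hc/λ₂ = 2.8204 eV
KE₂ = E₂ - φ = 2.8204 - 2.34 = 0.4804 eV

Ratio: KE₁/KE₂ = 7.7729/0.4804 = 16.1805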